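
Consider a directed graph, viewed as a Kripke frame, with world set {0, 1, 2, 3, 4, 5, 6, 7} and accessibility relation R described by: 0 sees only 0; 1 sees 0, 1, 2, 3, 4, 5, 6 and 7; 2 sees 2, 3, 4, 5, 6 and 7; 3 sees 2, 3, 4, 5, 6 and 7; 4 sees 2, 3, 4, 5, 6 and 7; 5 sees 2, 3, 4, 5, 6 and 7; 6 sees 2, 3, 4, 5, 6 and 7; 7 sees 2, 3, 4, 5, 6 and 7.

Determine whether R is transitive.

Transitive: yes — every two-step R-path is closed by a direct edge.

Yes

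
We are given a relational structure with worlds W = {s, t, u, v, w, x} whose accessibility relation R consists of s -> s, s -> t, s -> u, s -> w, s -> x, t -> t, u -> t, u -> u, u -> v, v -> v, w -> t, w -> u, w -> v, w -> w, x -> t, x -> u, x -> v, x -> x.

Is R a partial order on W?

Reflexive: yes — every world is R-related to itself.
Transitive: no — s R u and u R v, but not s R v.
Antisymmetric: yes — no distinct pair is related both ways.
So R is not a partial order.

No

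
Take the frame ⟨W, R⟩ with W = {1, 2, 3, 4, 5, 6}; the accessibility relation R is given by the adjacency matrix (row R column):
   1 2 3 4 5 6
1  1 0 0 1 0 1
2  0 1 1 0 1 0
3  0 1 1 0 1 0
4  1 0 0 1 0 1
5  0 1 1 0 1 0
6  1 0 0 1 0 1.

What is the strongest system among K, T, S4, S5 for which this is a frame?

Reflexive (axiom T): yes — every world is R-related to itself.
Transitive (axiom 4): yes — every two-step R-path is closed by a direct edge.
Euclidean (axiom 5): yes — any two successors of a common world are R-related.
So F validates K, T, S4, S5. The strongest is S5.

S5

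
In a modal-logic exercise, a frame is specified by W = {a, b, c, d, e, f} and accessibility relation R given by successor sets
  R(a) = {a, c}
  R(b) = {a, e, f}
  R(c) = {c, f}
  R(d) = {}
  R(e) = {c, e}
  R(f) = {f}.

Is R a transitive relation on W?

No

Transitive: no — a R c and c R f, but not a R f.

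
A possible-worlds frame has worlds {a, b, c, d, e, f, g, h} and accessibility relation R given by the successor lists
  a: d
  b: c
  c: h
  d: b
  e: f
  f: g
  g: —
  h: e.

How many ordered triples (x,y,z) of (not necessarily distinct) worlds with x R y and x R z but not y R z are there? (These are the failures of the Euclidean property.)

Enumerating: (a,d,d), (b,c,c), (c,h,h), (d,b,b), (e,f,f), (f,g,g), (h,e,e).

7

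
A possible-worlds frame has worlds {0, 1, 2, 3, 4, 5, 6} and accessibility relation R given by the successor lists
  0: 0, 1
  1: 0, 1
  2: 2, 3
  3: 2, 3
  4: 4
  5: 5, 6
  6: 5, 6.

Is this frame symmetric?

Yes

Symmetric: yes — every pair in R has its reverse in R.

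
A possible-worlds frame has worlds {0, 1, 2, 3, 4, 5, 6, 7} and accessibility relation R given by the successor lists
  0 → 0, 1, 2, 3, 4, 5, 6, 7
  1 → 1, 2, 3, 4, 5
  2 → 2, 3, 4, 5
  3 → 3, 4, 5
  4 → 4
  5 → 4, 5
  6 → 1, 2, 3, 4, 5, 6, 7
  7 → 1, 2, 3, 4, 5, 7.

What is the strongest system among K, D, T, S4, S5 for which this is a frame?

Serial (axiom D): yes — every world has a successor (e.g. 0 R 0).
Reflexive (axiom T): yes — every world is R-related to itself.
Transitive (axiom 4): yes — every two-step R-path is closed by a direct edge.
Euclidean (axiom 5): no — 0 R 1 and 0 R 6, but not 1 R 6.
So F validates K, D, T, S4; S5 would additionally require R to be Euclidean. The strongest is S4.

S4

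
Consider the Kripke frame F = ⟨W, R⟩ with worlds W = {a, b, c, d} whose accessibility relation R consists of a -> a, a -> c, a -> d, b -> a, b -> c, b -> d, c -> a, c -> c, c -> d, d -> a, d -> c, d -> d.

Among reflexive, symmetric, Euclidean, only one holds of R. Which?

Reflexive: no — b is not related to itself.
Symmetric: no — b R a but not a R b.
Euclidean: yes — any two successors of a common world are R-related.
Only Euclidean holds.

Euclidean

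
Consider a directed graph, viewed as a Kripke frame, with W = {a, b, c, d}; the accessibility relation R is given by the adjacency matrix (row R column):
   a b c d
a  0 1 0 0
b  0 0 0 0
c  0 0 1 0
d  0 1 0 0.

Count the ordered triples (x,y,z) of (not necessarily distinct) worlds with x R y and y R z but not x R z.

R is transitive; there are no such tuples.

0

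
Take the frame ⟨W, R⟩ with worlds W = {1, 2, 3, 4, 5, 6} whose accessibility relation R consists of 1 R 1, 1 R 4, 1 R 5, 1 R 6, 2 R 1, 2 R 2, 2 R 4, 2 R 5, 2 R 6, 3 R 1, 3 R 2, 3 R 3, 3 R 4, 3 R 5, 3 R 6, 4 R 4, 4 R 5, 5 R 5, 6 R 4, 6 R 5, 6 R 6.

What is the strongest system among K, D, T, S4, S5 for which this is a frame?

Serial (axiom D): yes — every world has a successor (e.g. 1 R 1).
Reflexive (axiom T): yes — every world is R-related to itself.
Transitive (axiom 4): yes — every two-step R-path is closed by a direct edge.
Euclidean (axiom 5): no — 1 R 4 and 1 R 6, but not 4 R 6.
So F validates K, D, T, S4; S5 would additionally require R to be Euclidean. The strongest is S4.

S4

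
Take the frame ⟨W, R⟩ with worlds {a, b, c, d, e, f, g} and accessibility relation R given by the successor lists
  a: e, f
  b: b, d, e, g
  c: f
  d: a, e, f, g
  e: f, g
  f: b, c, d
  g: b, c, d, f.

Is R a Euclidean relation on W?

Euclidean: no — a R f and a R e, but not f R e.

No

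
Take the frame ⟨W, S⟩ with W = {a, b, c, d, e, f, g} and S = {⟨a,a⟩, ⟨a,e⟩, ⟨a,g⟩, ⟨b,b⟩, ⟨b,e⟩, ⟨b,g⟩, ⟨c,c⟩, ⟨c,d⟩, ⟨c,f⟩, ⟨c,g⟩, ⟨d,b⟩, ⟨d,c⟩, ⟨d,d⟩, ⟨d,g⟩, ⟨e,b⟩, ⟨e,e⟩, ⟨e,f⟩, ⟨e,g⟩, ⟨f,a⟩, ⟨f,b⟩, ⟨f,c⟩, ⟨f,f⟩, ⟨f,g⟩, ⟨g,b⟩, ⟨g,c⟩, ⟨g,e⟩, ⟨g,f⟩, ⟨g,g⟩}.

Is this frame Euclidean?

No

Euclidean: no — c S d and c S f, but not d S f.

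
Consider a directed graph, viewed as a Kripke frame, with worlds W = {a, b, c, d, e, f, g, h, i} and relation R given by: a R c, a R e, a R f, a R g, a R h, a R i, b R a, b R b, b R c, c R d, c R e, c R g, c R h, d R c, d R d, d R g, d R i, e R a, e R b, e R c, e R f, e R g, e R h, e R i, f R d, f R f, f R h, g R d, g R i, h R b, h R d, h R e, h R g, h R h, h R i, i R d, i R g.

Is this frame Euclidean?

Euclidean: no — a R c and a R f, but not c R f.

No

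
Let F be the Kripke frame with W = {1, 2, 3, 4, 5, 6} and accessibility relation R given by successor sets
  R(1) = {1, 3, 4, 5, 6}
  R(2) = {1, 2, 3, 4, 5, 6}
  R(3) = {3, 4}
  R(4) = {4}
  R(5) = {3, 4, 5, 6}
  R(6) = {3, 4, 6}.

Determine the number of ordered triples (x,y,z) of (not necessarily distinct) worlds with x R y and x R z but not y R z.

35

Enumerating: (1,3,1), (1,3,5), (1,3,6), (1,4,1), (1,4,3), (1,4,5), (1,4,6), (1,5,1), (1,6,1), (1,6,5), (2,1,2), (2,3,1), … and 23 more.
Total: 35.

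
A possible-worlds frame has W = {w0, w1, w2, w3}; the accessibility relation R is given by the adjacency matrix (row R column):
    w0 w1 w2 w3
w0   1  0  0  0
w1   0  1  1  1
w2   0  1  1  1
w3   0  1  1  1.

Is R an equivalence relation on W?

Reflexive: yes — every world is R-related to itself.
Symmetric: yes — every pair in R has its reverse in R.
Transitive: yes — every two-step R-path is closed by a direct edge.
So R is an equivalence relation.

Yes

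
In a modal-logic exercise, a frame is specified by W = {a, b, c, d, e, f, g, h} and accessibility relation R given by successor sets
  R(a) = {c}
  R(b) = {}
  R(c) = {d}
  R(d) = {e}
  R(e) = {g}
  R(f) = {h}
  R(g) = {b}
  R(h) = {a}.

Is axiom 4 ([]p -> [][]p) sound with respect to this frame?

Axiom 4 corresponds to the accessibility relation being transitive.
Transitive: no — a R c and c R d, but not a R d.

No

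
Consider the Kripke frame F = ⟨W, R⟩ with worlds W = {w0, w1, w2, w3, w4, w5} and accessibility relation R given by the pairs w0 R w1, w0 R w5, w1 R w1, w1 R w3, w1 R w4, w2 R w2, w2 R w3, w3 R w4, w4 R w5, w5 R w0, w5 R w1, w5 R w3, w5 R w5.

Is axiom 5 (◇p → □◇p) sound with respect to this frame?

The schema 5 characterises exactly the Euclidean frames.
Euclidean: no — w0 R w1 and w0 R w5, but not w1 R w5.

No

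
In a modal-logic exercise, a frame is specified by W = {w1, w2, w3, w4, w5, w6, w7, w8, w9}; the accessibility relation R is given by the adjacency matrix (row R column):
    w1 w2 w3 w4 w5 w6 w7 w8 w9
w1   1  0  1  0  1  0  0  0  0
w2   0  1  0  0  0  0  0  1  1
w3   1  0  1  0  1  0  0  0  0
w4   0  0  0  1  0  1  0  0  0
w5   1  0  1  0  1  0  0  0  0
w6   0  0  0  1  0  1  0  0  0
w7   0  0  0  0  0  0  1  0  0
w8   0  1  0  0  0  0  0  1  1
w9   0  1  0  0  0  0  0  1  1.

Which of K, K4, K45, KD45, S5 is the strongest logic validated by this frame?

S5

Transitive (axiom 4): yes — every two-step R-path is closed by a direct edge.
Euclidean (axiom 5): yes — any two successors of a common world are R-related.
Serial (axiom D): yes — every world has a successor (e.g. w1 R w1).
Reflexive (axiom T): yes — every world is R-related to itself.
So F validates K, K4, K45, KD45, S5. The strongest is S5.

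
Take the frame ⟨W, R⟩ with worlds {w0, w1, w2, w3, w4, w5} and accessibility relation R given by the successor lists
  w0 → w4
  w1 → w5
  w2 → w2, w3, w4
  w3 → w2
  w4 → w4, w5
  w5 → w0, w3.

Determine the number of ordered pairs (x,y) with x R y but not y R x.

6

Enumerating: (w0,w4), (w1,w5), (w2,w4), (w4,w5), (w5,w0), (w5,w3).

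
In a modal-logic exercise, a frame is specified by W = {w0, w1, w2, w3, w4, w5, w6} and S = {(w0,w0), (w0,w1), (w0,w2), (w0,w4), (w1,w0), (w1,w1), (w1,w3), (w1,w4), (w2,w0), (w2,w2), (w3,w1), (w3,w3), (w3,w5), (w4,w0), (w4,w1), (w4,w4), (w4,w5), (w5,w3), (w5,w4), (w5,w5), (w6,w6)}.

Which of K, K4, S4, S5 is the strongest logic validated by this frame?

Transitive (axiom 4): no — w0 S w1 and w1 S w3, but not w0 S w3.
Reflexive (axiom T): yes — every world is S-related to itself.
Euclidean (axiom 5): no — w0 S w1 and w0 S w2, but not w1 S w2.
So F validates K; K4 would additionally require S to be transitive. The strongest is K.

K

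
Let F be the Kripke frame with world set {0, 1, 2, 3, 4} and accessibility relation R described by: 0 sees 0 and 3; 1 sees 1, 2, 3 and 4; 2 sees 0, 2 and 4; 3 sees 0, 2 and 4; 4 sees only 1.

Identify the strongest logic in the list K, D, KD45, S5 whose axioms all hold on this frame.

D

Serial (axiom D): yes — every world has a successor (e.g. 0 R 0).
Euclidean (axiom 5): no — 1 R 2 and 1 R 3, but not 2 R 3.
Transitive (axiom 4): no — 0 R 3 and 3 R 2, but not 0 R 2.
Reflexive (axiom T): no — 3 is not related to itself.
So F validates K, D; KD45 would additionally require R to be Euclidean and transitive. The strongest is D.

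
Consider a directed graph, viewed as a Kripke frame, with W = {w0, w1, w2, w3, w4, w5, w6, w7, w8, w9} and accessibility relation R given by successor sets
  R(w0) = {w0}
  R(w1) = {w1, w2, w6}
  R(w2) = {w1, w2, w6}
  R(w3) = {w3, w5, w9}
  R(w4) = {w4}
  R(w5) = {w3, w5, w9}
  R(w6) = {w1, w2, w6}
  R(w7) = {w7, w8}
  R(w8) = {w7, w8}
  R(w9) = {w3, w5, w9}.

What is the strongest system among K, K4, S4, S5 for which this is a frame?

S5

Transitive (axiom 4): yes — every two-step R-path is closed by a direct edge.
Reflexive (axiom T): yes — every world is R-related to itself.
Euclidean (axiom 5): yes — any two successors of a common world are R-related.
So F validates K, K4, S4, S5. The strongest is S5.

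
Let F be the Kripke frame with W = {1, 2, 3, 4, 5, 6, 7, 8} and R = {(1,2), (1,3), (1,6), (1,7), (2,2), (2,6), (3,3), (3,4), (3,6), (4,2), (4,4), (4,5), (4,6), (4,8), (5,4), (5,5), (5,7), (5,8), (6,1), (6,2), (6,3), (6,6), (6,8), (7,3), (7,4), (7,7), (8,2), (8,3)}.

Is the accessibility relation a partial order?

No

Reflexive: no — 1 is not related to itself.
Transitive: no — 1 R 3 and 3 R 4, but not 1 R 4.
Antisymmetric: no — 1 R 6 and 6 R 1 with 1 ≠ 6.
So R is not a partial order.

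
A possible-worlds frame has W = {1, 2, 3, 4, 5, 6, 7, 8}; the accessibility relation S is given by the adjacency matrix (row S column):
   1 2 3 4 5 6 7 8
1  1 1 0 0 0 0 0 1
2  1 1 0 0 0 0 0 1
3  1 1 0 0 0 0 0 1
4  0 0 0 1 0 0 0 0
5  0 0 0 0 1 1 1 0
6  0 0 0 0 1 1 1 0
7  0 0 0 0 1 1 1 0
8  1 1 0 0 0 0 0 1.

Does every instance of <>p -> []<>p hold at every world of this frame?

Yes

Axiom 5 corresponds to the accessibility relation being Euclidean.
Euclidean: yes — any two successors of a common world are S-related.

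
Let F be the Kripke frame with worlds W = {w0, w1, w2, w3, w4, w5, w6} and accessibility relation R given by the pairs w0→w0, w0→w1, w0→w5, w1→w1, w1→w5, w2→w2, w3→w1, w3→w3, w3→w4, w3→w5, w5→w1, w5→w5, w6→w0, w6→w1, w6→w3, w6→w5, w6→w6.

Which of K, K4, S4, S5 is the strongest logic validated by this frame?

K

Transitive (axiom 4): no — w6 R w3 and w3 R w4, but not w6 R w4.
Reflexive (axiom T): no — w4 is not related to itself.
Euclidean (axiom 5): no — w3 R w1 and w3 R w4, but not w1 R w4.
So F validates K; K4 would additionally require R to be transitive. The strongest is K.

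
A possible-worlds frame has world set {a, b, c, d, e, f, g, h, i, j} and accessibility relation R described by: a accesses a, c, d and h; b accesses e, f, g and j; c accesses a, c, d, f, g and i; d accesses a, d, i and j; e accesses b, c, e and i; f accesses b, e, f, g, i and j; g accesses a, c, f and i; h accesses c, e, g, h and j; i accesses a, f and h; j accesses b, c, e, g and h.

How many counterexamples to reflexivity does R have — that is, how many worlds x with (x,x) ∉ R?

4

Enumerating: b, g, i, j.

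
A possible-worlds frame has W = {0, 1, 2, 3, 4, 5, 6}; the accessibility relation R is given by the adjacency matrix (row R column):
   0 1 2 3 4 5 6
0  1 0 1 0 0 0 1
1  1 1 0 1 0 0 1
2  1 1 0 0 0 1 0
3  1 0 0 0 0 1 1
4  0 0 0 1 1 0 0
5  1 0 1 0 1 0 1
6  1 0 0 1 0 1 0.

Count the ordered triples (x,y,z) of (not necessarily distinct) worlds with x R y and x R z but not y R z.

35

Enumerating: (0,2,2), (0,2,6), (0,6,2), (0,6,6), (1,0,1), (1,0,3), (1,3,1), (1,3,3), (1,6,1), (1,6,6), (2,0,1), (2,0,5), … and 23 more.
Total: 35.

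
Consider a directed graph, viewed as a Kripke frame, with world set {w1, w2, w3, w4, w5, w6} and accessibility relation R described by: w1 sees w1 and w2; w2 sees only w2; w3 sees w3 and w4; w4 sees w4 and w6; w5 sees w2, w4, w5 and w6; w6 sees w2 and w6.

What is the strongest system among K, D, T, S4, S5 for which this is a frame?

T

Serial (axiom D): yes — every world has a successor (e.g. w1 R w1).
Reflexive (axiom T): yes — every world is R-related to itself.
Transitive (axiom 4): no — w3 R w4 and w4 R w6, but not w3 R w6.
Euclidean (axiom 5): no — w5 R w2 and w5 R w4, but not w2 R w4.
So F validates K, D, T; S4 would additionally require R to be transitive. The strongest is T.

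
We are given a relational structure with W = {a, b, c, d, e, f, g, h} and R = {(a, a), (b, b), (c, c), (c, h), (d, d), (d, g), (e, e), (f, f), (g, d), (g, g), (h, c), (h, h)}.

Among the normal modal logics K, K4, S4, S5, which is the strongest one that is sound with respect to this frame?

Transitive (axiom 4): yes — every two-step R-path is closed by a direct edge.
Reflexive (axiom T): yes — every world is R-related to itself.
Euclidean (axiom 5): yes — any two successors of a common world are R-related.
So F validates K, K4, S4, S5. The strongest is S5.

S5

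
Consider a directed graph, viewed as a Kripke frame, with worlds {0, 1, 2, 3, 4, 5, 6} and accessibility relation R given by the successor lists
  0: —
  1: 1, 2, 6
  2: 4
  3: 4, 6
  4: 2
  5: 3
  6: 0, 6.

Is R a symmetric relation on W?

Symmetric: no — 1 R 2 but not 2 R 1.

No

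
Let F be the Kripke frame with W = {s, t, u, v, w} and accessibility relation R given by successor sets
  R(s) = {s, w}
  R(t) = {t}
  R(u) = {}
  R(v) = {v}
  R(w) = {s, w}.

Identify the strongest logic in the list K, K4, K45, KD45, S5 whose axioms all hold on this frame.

K45

Transitive (axiom 4): yes — every two-step R-path is closed by a direct edge.
Euclidean (axiom 5): yes — any two successors of a common world are R-related.
Serial (axiom D): no — u has no R-successor.
Reflexive (axiom T): no — u is not related to itself.
So F validates K, K4, K45; KD45 would additionally require R to be serial. The strongest is K45.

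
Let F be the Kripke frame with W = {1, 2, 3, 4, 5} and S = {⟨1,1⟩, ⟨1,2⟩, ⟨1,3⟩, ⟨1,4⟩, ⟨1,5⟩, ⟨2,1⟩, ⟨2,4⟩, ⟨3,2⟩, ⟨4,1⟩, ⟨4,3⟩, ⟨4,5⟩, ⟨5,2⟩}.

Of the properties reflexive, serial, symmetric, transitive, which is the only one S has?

serial

Reflexive: no — 2 is not related to itself.
Serial: yes — every world has a successor (e.g. 1 S 1).
Symmetric: no — 1 S 3 but not 3 S 1.
Transitive: no — 2 S 1 and 1 S 3, but not 2 S 3.
Only serial holds.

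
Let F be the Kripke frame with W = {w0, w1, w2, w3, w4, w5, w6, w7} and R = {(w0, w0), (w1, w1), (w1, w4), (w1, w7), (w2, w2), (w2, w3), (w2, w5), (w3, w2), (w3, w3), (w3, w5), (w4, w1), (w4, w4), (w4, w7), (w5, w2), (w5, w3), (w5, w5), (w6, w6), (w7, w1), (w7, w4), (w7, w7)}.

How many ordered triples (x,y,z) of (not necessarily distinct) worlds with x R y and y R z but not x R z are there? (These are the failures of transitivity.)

0

R is transitive; there are no such tuples.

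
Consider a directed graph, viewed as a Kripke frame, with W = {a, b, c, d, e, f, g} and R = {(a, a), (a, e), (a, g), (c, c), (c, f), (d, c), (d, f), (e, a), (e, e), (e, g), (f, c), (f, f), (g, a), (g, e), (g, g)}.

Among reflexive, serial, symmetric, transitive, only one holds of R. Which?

transitive

Reflexive: no — b is not related to itself.
Serial: no — b has no R-successor.
Symmetric: no — d R c but not c R d.
Transitive: yes — every two-step R-path is closed by a direct edge.
Only transitive holds.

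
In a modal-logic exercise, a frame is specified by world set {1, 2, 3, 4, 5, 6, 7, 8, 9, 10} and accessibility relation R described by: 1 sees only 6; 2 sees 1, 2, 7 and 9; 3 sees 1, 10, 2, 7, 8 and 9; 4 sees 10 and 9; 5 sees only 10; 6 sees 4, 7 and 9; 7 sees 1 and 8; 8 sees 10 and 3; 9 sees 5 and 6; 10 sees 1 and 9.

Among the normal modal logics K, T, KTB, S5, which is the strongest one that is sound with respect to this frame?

K

Reflexive (axiom T): no — 1 is not related to itself.
Symmetric (axiom B): no — 1 R 6 but not 6 R 1.
Euclidean (axiom 5): no — 10 R 1 and 10 R 9, but not 1 R 9.
So F validates K; T would additionally require R to be reflexive. The strongest is K.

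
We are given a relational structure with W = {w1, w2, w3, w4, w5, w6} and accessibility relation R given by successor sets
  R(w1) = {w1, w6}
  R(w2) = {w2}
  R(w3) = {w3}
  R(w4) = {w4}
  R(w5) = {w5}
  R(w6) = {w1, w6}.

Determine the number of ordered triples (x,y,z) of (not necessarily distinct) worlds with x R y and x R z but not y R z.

R is Euclidean; there are no such tuples.

0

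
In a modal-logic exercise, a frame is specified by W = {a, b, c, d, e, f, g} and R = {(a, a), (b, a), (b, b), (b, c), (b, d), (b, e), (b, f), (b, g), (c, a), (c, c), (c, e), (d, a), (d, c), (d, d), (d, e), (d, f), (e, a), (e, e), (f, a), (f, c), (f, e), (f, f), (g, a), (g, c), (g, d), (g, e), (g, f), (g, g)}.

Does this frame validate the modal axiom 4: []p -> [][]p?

The schema 4 characterises exactly the transitive frames.
Transitive: yes — every two-step R-path is closed by a direct edge.

Yes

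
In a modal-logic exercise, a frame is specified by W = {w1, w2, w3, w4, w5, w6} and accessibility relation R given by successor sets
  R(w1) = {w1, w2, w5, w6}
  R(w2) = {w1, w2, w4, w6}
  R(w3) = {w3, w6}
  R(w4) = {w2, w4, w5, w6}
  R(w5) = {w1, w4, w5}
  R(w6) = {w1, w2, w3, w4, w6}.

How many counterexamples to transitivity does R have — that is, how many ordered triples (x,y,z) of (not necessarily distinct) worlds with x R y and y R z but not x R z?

20

Enumerating: (w1,w2,w4), (w1,w5,w4), (w1,w6,w3), (w1,w6,w4), (w2,w1,w5), (w2,w4,w5), (w2,w6,w3), (w3,w6,w1), (w3,w6,w2), (w3,w6,w4), (w4,w2,w1), (w4,w5,w1), … and 8 more.
Total: 20.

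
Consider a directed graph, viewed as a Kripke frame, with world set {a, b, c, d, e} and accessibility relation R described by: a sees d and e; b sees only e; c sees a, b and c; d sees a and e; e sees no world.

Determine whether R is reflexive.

No

Reflexive: no — a is not related to itself.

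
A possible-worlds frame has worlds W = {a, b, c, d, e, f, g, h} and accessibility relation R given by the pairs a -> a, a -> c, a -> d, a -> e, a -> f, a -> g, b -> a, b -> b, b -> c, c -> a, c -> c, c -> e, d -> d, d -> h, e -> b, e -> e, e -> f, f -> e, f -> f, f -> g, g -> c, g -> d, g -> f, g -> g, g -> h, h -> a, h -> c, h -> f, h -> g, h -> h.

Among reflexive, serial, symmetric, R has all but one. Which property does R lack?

symmetric

Reflexive: yes — every world is R-related to itself.
Serial: yes — every world has a successor (e.g. a R a).
Symmetric: no — a R d but not d R a.
Only symmetric fails.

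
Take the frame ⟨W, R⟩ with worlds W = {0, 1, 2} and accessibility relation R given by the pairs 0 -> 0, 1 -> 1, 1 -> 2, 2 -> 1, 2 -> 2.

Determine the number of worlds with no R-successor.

0

R is serial; there are no such worlds.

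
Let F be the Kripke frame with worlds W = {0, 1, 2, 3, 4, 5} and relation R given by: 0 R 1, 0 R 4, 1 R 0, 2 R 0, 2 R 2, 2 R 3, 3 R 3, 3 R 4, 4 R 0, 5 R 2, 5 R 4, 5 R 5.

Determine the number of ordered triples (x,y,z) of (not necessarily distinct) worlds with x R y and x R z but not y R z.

Enumerating: (0,1,1), (0,1,4), (0,4,1), (0,4,4), (1,0,0), (2,0,0), (2,0,2), (2,0,3), (2,3,0), (2,3,2), (3,4,3), (3,4,4), (4,0,0), (5,2,4), (5,2,5), (5,4,2), (5,4,4), (5,4,5).

18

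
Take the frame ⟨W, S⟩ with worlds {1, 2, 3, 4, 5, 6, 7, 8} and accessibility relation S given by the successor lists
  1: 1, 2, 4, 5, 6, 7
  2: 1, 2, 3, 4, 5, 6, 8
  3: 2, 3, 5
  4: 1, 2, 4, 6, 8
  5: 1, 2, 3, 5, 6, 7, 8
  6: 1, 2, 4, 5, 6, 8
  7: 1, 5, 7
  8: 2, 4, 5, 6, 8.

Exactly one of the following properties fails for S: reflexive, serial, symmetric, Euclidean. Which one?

Reflexive: yes — every world is S-related to itself.
Serial: yes — every world has a successor (e.g. 1 S 1).
Symmetric: yes — every pair in S has its reverse in S.
Euclidean: no — 1 S 2 and 1 S 7, but not 2 S 7.
Only Euclidean fails.

Euclidean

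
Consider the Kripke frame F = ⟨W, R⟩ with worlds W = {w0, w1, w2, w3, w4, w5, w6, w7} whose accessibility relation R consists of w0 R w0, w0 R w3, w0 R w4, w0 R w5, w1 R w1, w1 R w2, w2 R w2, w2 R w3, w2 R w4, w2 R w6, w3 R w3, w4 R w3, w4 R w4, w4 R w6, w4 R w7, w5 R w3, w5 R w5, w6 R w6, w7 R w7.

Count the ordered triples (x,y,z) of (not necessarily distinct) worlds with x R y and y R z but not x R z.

Enumerating: (w0,w4,w6), (w0,w4,w7), (w1,w2,w3), (w1,w2,w4), (w1,w2,w6), (w2,w4,w7).

6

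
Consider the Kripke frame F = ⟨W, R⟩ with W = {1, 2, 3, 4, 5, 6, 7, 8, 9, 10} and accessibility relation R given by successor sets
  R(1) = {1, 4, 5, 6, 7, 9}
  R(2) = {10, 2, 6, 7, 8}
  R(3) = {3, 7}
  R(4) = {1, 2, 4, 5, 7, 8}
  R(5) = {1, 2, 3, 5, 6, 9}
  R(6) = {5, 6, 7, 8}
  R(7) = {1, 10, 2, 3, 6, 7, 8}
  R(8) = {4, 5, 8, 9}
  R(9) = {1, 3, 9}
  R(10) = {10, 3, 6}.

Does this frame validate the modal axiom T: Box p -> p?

By correspondence theory, T is valid on a frame iff R is reflexive.
Reflexive: yes — every world is R-related to itself.

Yes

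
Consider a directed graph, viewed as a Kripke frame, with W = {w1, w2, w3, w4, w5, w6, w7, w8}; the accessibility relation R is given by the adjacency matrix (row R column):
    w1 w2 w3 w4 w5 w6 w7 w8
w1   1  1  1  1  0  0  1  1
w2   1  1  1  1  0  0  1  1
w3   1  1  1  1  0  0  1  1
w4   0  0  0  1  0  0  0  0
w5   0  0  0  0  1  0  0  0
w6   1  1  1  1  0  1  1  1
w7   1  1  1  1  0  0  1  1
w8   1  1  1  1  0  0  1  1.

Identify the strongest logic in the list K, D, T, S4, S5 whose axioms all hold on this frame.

S4

Serial (axiom D): yes — every world has a successor (e.g. w1 R w1).
Reflexive (axiom T): yes — every world is R-related to itself.
Transitive (axiom 4): yes — every two-step R-path is closed by a direct edge.
Euclidean (axiom 5): no — w1 R w4 and w1 R w2, but not w4 R w2.
So F validates K, D, T, S4; S5 would additionally require R to be Euclidean. The strongest is S4.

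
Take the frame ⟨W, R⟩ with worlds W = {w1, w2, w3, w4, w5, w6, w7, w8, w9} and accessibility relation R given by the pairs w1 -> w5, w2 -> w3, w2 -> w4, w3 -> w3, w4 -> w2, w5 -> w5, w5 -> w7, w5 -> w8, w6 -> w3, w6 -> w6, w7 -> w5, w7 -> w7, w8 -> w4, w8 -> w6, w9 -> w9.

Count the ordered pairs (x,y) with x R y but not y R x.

Enumerating: (w1,w5), (w2,w3), (w5,w8), (w6,w3), (w8,w4), (w8,w6).

6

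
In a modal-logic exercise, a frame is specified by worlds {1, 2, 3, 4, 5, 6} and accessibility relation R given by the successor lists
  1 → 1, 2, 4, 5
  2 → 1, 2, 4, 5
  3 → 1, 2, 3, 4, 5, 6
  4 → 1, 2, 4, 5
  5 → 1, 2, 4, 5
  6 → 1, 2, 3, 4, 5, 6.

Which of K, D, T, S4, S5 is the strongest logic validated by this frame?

Serial (axiom D): yes — every world has a successor (e.g. 1 R 1).
Reflexive (axiom T): yes — every world is R-related to itself.
Transitive (axiom 4): yes — every two-step R-path is closed by a direct edge.
Euclidean (axiom 5): no — 3 R 1 and 3 R 6, but not 1 R 6.
So F validates K, D, T, S4; S5 would additionally require R to be Euclidean. The strongest is S4.

S4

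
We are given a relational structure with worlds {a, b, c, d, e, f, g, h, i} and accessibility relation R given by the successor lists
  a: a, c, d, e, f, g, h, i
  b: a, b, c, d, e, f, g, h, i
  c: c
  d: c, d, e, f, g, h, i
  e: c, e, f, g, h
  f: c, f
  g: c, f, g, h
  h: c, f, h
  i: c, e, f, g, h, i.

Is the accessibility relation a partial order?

Reflexive: yes — every world is R-related to itself.
Transitive: yes — every two-step R-path is closed by a direct edge.
Antisymmetric: yes — no distinct pair is related both ways.
So R is a partial order.

Yes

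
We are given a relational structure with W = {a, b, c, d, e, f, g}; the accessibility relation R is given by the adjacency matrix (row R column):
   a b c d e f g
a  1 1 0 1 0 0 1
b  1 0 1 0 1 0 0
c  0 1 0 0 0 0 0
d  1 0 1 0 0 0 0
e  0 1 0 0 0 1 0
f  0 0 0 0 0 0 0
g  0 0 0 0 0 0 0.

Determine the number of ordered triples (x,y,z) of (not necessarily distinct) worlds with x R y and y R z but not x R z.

19

Enumerating: (a,b,c), (a,b,e), (a,d,c), (b,a,b), (b,a,d), (b,a,g), (b,c,b), (b,e,b), (b,e,f), (c,b,a), (c,b,c), (c,b,e), … and 7 more.
Total: 19.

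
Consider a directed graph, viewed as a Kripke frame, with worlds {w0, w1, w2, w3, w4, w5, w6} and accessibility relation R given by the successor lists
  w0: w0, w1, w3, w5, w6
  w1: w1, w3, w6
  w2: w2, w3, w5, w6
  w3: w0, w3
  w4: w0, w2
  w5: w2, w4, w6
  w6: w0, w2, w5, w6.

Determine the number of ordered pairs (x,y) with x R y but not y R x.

8

Enumerating: (w0,w1), (w0,w5), (w1,w3), (w1,w6), (w2,w3), (w4,w0), (w4,w2), (w5,w4).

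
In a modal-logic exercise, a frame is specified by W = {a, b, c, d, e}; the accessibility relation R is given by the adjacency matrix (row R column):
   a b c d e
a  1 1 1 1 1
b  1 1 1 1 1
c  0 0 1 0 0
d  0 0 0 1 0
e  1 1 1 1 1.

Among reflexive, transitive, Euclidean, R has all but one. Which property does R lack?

Reflexive: yes — every world is R-related to itself.
Transitive: yes — every two-step R-path is closed by a direct edge.
Euclidean: no — a R c and a R b, but not c R b.
Only Euclidean fails.

Euclidean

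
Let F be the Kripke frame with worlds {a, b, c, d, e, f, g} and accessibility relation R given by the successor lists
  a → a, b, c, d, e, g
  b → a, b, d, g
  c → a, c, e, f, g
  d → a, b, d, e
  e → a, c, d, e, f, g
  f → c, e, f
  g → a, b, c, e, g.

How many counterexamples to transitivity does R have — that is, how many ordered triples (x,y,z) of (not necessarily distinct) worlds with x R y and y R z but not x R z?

Enumerating: (a,c,f), (a,e,f), (b,a,c), (b,a,e), (b,d,e), (b,g,c), (b,g,e), (c,a,b), (c,a,d), (c,e,d), (c,g,b), (d,a,c), … and 18 more.
Total: 30.

30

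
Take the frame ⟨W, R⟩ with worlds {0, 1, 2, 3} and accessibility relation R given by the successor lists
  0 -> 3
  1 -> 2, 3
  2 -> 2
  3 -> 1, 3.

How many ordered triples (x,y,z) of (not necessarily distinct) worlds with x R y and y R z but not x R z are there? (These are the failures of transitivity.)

Enumerating: (0,3,1), (1,3,1), (3,1,2).

3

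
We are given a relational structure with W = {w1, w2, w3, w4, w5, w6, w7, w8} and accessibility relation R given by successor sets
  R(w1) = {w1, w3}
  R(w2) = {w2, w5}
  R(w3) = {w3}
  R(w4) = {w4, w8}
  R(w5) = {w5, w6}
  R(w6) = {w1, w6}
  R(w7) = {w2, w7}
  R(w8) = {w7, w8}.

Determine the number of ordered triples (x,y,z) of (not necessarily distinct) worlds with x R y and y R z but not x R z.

Enumerating: (w2,w5,w6), (w4,w8,w7), (w5,w6,w1), (w6,w1,w3), (w7,w2,w5), (w8,w7,w2).

6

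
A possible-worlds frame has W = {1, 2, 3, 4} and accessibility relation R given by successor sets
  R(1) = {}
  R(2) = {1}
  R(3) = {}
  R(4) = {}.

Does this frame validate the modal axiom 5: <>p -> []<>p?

By correspondence theory, 5 is valid on a frame iff R is Euclidean.
Euclidean: no — 2 R 1 and 2 R 1, but not 1 R 1.

No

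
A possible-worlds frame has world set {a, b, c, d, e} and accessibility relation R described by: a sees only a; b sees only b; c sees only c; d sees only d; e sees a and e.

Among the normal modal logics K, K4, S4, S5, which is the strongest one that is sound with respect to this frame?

S4

Transitive (axiom 4): yes — every two-step R-path is closed by a direct edge.
Reflexive (axiom T): yes — every world is R-related to itself.
Euclidean (axiom 5): no — e R a and e R e, but not a R e.
So F validates K, K4, S4; S5 would additionally require R to be Euclidean. The strongest is S4.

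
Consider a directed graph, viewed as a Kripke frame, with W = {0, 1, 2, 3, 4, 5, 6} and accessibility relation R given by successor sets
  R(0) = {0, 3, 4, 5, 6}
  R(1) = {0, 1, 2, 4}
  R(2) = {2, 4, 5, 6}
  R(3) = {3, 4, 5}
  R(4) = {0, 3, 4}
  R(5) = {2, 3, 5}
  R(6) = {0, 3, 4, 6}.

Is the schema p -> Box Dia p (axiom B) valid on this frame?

The schema B characterises exactly the symmetric frames.
Symmetric: no — 0 R 3 but not 3 R 0.

No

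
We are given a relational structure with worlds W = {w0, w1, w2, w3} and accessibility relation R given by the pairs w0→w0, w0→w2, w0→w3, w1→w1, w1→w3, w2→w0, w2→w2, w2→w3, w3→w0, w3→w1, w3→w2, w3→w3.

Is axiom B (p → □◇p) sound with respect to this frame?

Axiom B corresponds to the accessibility relation being symmetric.
Symmetric: yes — every pair in R has its reverse in R.

Yes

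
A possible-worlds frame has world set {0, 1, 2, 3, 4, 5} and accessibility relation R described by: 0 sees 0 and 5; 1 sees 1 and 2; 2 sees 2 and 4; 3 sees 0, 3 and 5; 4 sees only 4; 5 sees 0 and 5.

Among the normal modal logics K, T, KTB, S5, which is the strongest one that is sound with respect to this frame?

T

Reflexive (axiom T): yes — every world is R-related to itself.
Symmetric (axiom B): no — 1 R 2 but not 2 R 1.
Euclidean (axiom 5): no — 1 R 2 and 1 R 1, but not 2 R 1.
So F validates K, T; KTB would additionally require R to be symmetric. The strongest is T.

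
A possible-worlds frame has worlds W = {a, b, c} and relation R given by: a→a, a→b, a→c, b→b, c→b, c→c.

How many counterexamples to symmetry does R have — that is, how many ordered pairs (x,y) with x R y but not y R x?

3

Enumerating: (a,b), (a,c), (c,b).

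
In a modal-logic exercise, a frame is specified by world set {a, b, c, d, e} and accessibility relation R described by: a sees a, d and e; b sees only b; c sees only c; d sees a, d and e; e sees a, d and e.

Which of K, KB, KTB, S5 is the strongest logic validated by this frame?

S5

Symmetric (axiom B): yes — every pair in R has its reverse in R.
Reflexive (axiom T): yes — every world is R-related to itself.
Euclidean (axiom 5): yes — any two successors of a common world are R-related.
So F validates K, KB, KTB, S5. The strongest is S5.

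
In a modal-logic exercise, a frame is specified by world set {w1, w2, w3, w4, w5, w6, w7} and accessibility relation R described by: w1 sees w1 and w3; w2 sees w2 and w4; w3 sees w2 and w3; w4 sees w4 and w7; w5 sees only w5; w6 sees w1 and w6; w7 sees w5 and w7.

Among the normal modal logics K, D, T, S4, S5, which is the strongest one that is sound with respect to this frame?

T

Serial (axiom D): yes — every world has a successor (e.g. w1 R w1).
Reflexive (axiom T): yes — every world is R-related to itself.
Transitive (axiom 4): no — w1 R w3 and w3 R w2, but not w1 R w2.
Euclidean (axiom 5): no — w1 R w3 and w1 R w1, but not w3 R w1.
So F validates K, D, T; S4 would additionally require R to be transitive. The strongest is T.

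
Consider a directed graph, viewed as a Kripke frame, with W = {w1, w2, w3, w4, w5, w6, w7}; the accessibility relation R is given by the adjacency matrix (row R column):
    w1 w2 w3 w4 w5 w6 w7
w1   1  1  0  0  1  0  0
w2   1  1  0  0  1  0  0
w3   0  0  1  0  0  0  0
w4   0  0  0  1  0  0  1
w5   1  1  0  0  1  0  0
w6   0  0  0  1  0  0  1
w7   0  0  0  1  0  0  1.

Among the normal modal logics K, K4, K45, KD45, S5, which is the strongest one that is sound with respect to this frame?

Transitive (axiom 4): yes — every two-step R-path is closed by a direct edge.
Euclidean (axiom 5): yes — any two successors of a common world are R-related.
Serial (axiom D): yes — every world has a successor (e.g. w1 R w1).
Reflexive (axiom T): no — w6 is not related to itself.
So F validates K, K4, K45, KD45; S5 would additionally require R to be reflexive. The strongest is KD45.

KD45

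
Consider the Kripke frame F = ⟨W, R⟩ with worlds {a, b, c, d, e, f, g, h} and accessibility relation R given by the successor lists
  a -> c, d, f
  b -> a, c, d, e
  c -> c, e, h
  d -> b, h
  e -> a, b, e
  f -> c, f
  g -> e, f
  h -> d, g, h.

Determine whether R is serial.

Yes

Serial: yes — every world has a successor (e.g. a R c).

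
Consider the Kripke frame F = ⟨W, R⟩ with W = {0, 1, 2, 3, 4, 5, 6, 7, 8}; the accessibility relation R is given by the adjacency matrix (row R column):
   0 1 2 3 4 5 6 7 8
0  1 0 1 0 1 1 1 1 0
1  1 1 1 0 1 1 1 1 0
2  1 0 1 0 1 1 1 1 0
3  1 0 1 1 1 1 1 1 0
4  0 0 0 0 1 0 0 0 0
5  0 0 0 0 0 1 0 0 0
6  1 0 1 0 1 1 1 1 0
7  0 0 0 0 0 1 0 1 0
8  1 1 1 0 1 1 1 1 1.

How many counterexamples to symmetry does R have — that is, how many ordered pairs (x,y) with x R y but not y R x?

Enumerating: (0,4), (0,5), (0,7), (1,0), (1,2), (1,4), (1,5), (1,6), (1,7), (2,4), (2,5), (2,7), … and 17 more.
Total: 29.

29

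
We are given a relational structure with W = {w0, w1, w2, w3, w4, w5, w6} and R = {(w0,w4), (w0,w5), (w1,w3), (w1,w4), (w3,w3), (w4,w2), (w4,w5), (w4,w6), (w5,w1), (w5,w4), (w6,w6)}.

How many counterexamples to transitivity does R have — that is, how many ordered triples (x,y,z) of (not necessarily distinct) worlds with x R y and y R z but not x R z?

12

Enumerating: (w0,w4,w2), (w0,w4,w6), (w0,w5,w1), (w1,w4,w2), (w1,w4,w5), (w1,w4,w6), (w4,w5,w1), (w4,w5,w4), (w5,w1,w3), (w5,w4,w2), (w5,w4,w5), (w5,w4,w6).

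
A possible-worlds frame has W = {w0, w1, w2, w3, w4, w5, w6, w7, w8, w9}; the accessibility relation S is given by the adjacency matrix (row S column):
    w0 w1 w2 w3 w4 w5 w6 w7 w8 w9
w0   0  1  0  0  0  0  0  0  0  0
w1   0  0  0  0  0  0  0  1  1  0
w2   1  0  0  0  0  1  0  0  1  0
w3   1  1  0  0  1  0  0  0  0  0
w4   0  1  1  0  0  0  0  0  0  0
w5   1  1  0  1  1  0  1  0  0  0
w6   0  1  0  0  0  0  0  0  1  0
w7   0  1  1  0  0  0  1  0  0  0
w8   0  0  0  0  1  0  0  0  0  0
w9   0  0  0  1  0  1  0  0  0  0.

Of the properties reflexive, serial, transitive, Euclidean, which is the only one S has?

serial

Reflexive: no — w0 is not related to itself.
Serial: yes — every world has a successor (e.g. w0 S w1).
Transitive: no — w0 S w1 and w1 S w7, but not w0 S w7.
Euclidean: no — w1 S w7 and w1 S w8, but not w7 S w8.
Only serial holds.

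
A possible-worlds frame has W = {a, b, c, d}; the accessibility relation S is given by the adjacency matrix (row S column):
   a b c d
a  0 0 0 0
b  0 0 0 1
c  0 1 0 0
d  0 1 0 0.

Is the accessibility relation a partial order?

No

Reflexive: no — a is not related to itself.
Transitive: no — c S b and b S d, but not c S d.
Antisymmetric: no — b S d and d S b with b ≠ d.
So S is not a partial order.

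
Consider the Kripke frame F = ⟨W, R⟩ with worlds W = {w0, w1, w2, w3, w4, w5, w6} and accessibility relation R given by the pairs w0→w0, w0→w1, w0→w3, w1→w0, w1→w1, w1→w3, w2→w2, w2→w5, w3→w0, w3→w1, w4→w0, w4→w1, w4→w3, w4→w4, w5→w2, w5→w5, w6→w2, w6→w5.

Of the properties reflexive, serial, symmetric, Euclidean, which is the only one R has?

serial

Reflexive: no — w3 is not related to itself.
Serial: yes — every world has a successor (e.g. w0 R w0).
Symmetric: no — w4 R w0 but not w0 R w4.
Euclidean: no — w0 R w3 and w0 R w3, but not w3 R w3.
Only serial holds.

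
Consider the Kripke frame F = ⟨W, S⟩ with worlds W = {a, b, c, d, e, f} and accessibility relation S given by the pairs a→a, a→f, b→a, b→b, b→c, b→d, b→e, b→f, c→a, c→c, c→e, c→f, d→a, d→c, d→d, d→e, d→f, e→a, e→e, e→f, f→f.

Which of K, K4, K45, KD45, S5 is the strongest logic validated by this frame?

Transitive (axiom 4): yes — every two-step S-path is closed by a direct edge.
Euclidean (axiom 5): no — b S a and b S c, but not a S c.
Serial (axiom D): yes — every world has a successor (e.g. a S a).
Reflexive (axiom T): yes — every world is S-related to itself.
So F validates K, K4; K45 would additionally require S to be Euclidean. The strongest is K4.

K4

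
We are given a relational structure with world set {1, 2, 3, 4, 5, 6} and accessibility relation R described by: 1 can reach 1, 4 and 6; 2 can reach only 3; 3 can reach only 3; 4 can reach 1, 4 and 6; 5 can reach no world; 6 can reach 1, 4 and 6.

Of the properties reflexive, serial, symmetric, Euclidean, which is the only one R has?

Euclidean

Reflexive: no — 2 is not related to itself.
Serial: no — 5 has no R-successor.
Symmetric: no — 2 R 3 but not 3 R 2.
Euclidean: yes — any two successors of a common world are R-related.
Only Euclidean holds.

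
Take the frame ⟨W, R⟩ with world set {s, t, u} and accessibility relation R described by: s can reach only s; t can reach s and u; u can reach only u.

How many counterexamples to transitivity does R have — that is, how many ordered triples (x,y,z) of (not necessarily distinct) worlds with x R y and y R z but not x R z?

0

R is transitive; there are no such tuples.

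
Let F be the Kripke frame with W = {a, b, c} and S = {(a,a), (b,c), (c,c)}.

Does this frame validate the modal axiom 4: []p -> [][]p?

Yes

Axiom 4 corresponds to the accessibility relation being transitive.
Transitive: yes — every two-step S-path is closed by a direct edge.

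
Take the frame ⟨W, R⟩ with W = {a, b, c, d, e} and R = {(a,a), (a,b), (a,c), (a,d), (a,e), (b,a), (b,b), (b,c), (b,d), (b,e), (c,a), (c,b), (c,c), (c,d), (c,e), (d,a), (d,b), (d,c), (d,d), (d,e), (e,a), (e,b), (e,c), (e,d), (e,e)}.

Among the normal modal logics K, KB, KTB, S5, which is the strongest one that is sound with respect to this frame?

Symmetric (axiom B): yes — every pair in R has its reverse in R.
Reflexive (axiom T): yes — every world is R-related to itself.
Euclidean (axiom 5): yes — any two successors of a common world are R-related.
So F validates K, KB, KTB, S5. The strongest is S5.

S5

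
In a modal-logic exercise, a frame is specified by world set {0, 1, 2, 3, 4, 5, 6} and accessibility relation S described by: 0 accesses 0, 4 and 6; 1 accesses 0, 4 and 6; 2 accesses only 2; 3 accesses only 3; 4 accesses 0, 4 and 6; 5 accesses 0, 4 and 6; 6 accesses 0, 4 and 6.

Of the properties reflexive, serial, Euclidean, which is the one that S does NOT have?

reflexive

Reflexive: no — 1 is not related to itself.
Serial: yes — every world has a successor (e.g. 0 S 0).
Euclidean: yes — any two successors of a common world are S-related.
Only reflexive fails.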